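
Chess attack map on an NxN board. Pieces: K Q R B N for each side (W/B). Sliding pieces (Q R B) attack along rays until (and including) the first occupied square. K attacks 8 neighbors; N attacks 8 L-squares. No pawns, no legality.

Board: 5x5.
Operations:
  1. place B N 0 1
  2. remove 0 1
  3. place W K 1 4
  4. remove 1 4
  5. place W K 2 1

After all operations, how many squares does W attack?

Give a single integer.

Op 1: place BN@(0,1)
Op 2: remove (0,1)
Op 3: place WK@(1,4)
Op 4: remove (1,4)
Op 5: place WK@(2,1)
Per-piece attacks for W:
  WK@(2,1): attacks (2,2) (2,0) (3,1) (1,1) (3,2) (3,0) (1,2) (1,0)
Union (8 distinct): (1,0) (1,1) (1,2) (2,0) (2,2) (3,0) (3,1) (3,2)

Answer: 8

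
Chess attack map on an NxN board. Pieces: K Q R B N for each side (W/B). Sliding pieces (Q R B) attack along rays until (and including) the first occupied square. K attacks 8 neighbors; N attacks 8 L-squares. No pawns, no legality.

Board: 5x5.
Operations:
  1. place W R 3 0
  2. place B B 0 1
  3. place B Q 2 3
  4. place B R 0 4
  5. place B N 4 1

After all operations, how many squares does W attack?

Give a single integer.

Op 1: place WR@(3,0)
Op 2: place BB@(0,1)
Op 3: place BQ@(2,3)
Op 4: place BR@(0,4)
Op 5: place BN@(4,1)
Per-piece attacks for W:
  WR@(3,0): attacks (3,1) (3,2) (3,3) (3,4) (4,0) (2,0) (1,0) (0,0)
Union (8 distinct): (0,0) (1,0) (2,0) (3,1) (3,2) (3,3) (3,4) (4,0)

Answer: 8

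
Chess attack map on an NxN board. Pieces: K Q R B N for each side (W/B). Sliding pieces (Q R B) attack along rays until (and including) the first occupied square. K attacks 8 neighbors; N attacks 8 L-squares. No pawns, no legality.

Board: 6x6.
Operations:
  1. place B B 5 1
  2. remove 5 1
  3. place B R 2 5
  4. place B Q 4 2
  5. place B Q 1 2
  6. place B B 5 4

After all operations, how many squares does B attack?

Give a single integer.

Answer: 31

Derivation:
Op 1: place BB@(5,1)
Op 2: remove (5,1)
Op 3: place BR@(2,5)
Op 4: place BQ@(4,2)
Op 5: place BQ@(1,2)
Op 6: place BB@(5,4)
Per-piece attacks for B:
  BQ@(1,2): attacks (1,3) (1,4) (1,5) (1,1) (1,0) (2,2) (3,2) (4,2) (0,2) (2,3) (3,4) (4,5) (2,1) (3,0) (0,3) (0,1) [ray(1,0) blocked at (4,2)]
  BR@(2,5): attacks (2,4) (2,3) (2,2) (2,1) (2,0) (3,5) (4,5) (5,5) (1,5) (0,5)
  BQ@(4,2): attacks (4,3) (4,4) (4,5) (4,1) (4,0) (5,2) (3,2) (2,2) (1,2) (5,3) (5,1) (3,3) (2,4) (1,5) (3,1) (2,0) [ray(-1,0) blocked at (1,2)]
  BB@(5,4): attacks (4,5) (4,3) (3,2) (2,1) (1,0)
Union (31 distinct): (0,1) (0,2) (0,3) (0,5) (1,0) (1,1) (1,2) (1,3) (1,4) (1,5) (2,0) (2,1) (2,2) (2,3) (2,4) (3,0) (3,1) (3,2) (3,3) (3,4) (3,5) (4,0) (4,1) (4,2) (4,3) (4,4) (4,5) (5,1) (5,2) (5,3) (5,5)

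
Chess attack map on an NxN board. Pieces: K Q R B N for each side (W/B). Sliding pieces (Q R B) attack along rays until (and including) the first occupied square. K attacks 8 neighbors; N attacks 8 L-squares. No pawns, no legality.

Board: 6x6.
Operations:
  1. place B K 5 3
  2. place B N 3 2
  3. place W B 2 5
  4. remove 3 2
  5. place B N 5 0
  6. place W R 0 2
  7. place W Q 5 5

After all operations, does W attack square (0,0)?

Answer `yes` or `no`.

Answer: yes

Derivation:
Op 1: place BK@(5,3)
Op 2: place BN@(3,2)
Op 3: place WB@(2,5)
Op 4: remove (3,2)
Op 5: place BN@(5,0)
Op 6: place WR@(0,2)
Op 7: place WQ@(5,5)
Per-piece attacks for W:
  WR@(0,2): attacks (0,3) (0,4) (0,5) (0,1) (0,0) (1,2) (2,2) (3,2) (4,2) (5,2)
  WB@(2,5): attacks (3,4) (4,3) (5,2) (1,4) (0,3)
  WQ@(5,5): attacks (5,4) (5,3) (4,5) (3,5) (2,5) (4,4) (3,3) (2,2) (1,1) (0,0) [ray(0,-1) blocked at (5,3); ray(-1,0) blocked at (2,5)]
W attacks (0,0): yes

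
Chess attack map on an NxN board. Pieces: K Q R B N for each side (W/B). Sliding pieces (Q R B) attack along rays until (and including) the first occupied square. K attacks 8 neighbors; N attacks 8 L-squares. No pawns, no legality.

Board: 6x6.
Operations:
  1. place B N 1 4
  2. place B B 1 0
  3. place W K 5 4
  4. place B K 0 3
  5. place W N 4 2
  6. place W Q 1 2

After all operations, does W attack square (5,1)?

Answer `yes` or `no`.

Op 1: place BN@(1,4)
Op 2: place BB@(1,0)
Op 3: place WK@(5,4)
Op 4: place BK@(0,3)
Op 5: place WN@(4,2)
Op 6: place WQ@(1,2)
Per-piece attacks for W:
  WQ@(1,2): attacks (1,3) (1,4) (1,1) (1,0) (2,2) (3,2) (4,2) (0,2) (2,3) (3,4) (4,5) (2,1) (3,0) (0,3) (0,1) [ray(0,1) blocked at (1,4); ray(0,-1) blocked at (1,0); ray(1,0) blocked at (4,2); ray(-1,1) blocked at (0,3)]
  WN@(4,2): attacks (5,4) (3,4) (2,3) (5,0) (3,0) (2,1)
  WK@(5,4): attacks (5,5) (5,3) (4,4) (4,5) (4,3)
W attacks (5,1): no

Answer: no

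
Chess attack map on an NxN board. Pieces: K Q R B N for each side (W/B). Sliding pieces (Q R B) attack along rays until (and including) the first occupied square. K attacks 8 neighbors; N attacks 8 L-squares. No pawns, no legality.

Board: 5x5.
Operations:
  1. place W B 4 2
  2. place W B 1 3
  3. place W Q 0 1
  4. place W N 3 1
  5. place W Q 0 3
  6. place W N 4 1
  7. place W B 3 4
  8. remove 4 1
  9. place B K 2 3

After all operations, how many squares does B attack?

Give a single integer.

Answer: 8

Derivation:
Op 1: place WB@(4,2)
Op 2: place WB@(1,3)
Op 3: place WQ@(0,1)
Op 4: place WN@(3,1)
Op 5: place WQ@(0,3)
Op 6: place WN@(4,1)
Op 7: place WB@(3,4)
Op 8: remove (4,1)
Op 9: place BK@(2,3)
Per-piece attacks for B:
  BK@(2,3): attacks (2,4) (2,2) (3,3) (1,3) (3,4) (3,2) (1,4) (1,2)
Union (8 distinct): (1,2) (1,3) (1,4) (2,2) (2,4) (3,2) (3,3) (3,4)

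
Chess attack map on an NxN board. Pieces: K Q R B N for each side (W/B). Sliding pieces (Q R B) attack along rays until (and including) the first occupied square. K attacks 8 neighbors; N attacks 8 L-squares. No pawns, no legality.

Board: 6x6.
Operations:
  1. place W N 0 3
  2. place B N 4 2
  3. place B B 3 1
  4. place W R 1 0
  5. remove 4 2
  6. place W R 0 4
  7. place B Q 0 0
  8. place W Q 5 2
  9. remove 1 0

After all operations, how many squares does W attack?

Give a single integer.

Answer: 22

Derivation:
Op 1: place WN@(0,3)
Op 2: place BN@(4,2)
Op 3: place BB@(3,1)
Op 4: place WR@(1,0)
Op 5: remove (4,2)
Op 6: place WR@(0,4)
Op 7: place BQ@(0,0)
Op 8: place WQ@(5,2)
Op 9: remove (1,0)
Per-piece attacks for W:
  WN@(0,3): attacks (1,5) (2,4) (1,1) (2,2)
  WR@(0,4): attacks (0,5) (0,3) (1,4) (2,4) (3,4) (4,4) (5,4) [ray(0,-1) blocked at (0,3)]
  WQ@(5,2): attacks (5,3) (5,4) (5,5) (5,1) (5,0) (4,2) (3,2) (2,2) (1,2) (0,2) (4,3) (3,4) (2,5) (4,1) (3,0)
Union (22 distinct): (0,2) (0,3) (0,5) (1,1) (1,2) (1,4) (1,5) (2,2) (2,4) (2,5) (3,0) (3,2) (3,4) (4,1) (4,2) (4,3) (4,4) (5,0) (5,1) (5,3) (5,4) (5,5)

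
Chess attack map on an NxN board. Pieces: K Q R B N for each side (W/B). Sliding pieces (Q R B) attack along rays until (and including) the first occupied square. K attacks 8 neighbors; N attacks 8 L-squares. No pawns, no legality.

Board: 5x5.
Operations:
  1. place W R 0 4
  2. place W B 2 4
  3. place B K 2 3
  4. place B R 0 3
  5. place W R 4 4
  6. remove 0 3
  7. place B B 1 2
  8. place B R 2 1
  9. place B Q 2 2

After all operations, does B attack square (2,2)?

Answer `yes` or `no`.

Op 1: place WR@(0,4)
Op 2: place WB@(2,4)
Op 3: place BK@(2,3)
Op 4: place BR@(0,3)
Op 5: place WR@(4,4)
Op 6: remove (0,3)
Op 7: place BB@(1,2)
Op 8: place BR@(2,1)
Op 9: place BQ@(2,2)
Per-piece attacks for B:
  BB@(1,2): attacks (2,3) (2,1) (0,3) (0,1) [ray(1,1) blocked at (2,3); ray(1,-1) blocked at (2,1)]
  BR@(2,1): attacks (2,2) (2,0) (3,1) (4,1) (1,1) (0,1) [ray(0,1) blocked at (2,2)]
  BQ@(2,2): attacks (2,3) (2,1) (3,2) (4,2) (1,2) (3,3) (4,4) (3,1) (4,0) (1,3) (0,4) (1,1) (0,0) [ray(0,1) blocked at (2,3); ray(0,-1) blocked at (2,1); ray(-1,0) blocked at (1,2); ray(1,1) blocked at (4,4); ray(-1,1) blocked at (0,4)]
  BK@(2,3): attacks (2,4) (2,2) (3,3) (1,3) (3,4) (3,2) (1,4) (1,2)
B attacks (2,2): yes

Answer: yes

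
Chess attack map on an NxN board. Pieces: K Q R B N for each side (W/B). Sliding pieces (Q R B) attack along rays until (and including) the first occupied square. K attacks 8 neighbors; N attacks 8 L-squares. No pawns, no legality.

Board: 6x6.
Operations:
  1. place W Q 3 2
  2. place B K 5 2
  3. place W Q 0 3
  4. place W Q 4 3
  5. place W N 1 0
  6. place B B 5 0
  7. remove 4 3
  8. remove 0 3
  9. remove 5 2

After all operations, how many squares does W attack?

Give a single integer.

Answer: 19

Derivation:
Op 1: place WQ@(3,2)
Op 2: place BK@(5,2)
Op 3: place WQ@(0,3)
Op 4: place WQ@(4,3)
Op 5: place WN@(1,0)
Op 6: place BB@(5,0)
Op 7: remove (4,3)
Op 8: remove (0,3)
Op 9: remove (5,2)
Per-piece attacks for W:
  WN@(1,0): attacks (2,2) (3,1) (0,2)
  WQ@(3,2): attacks (3,3) (3,4) (3,5) (3,1) (3,0) (4,2) (5,2) (2,2) (1,2) (0,2) (4,3) (5,4) (4,1) (5,0) (2,3) (1,4) (0,5) (2,1) (1,0) [ray(1,-1) blocked at (5,0); ray(-1,-1) blocked at (1,0)]
Union (19 distinct): (0,2) (0,5) (1,0) (1,2) (1,4) (2,1) (2,2) (2,3) (3,0) (3,1) (3,3) (3,4) (3,5) (4,1) (4,2) (4,3) (5,0) (5,2) (5,4)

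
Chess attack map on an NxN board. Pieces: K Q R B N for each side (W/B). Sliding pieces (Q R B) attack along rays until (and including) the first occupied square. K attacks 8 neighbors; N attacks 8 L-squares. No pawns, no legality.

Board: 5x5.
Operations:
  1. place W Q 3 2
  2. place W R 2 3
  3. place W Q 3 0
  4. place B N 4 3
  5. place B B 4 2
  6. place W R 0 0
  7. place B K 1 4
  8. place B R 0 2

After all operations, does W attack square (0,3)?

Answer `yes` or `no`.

Op 1: place WQ@(3,2)
Op 2: place WR@(2,3)
Op 3: place WQ@(3,0)
Op 4: place BN@(4,3)
Op 5: place BB@(4,2)
Op 6: place WR@(0,0)
Op 7: place BK@(1,4)
Op 8: place BR@(0,2)
Per-piece attacks for W:
  WR@(0,0): attacks (0,1) (0,2) (1,0) (2,0) (3,0) [ray(0,1) blocked at (0,2); ray(1,0) blocked at (3,0)]
  WR@(2,3): attacks (2,4) (2,2) (2,1) (2,0) (3,3) (4,3) (1,3) (0,3) [ray(1,0) blocked at (4,3)]
  WQ@(3,0): attacks (3,1) (3,2) (4,0) (2,0) (1,0) (0,0) (4,1) (2,1) (1,2) (0,3) [ray(0,1) blocked at (3,2); ray(-1,0) blocked at (0,0)]
  WQ@(3,2): attacks (3,3) (3,4) (3,1) (3,0) (4,2) (2,2) (1,2) (0,2) (4,3) (4,1) (2,3) (2,1) (1,0) [ray(0,-1) blocked at (3,0); ray(1,0) blocked at (4,2); ray(-1,0) blocked at (0,2); ray(1,1) blocked at (4,3); ray(-1,1) blocked at (2,3)]
W attacks (0,3): yes

Answer: yes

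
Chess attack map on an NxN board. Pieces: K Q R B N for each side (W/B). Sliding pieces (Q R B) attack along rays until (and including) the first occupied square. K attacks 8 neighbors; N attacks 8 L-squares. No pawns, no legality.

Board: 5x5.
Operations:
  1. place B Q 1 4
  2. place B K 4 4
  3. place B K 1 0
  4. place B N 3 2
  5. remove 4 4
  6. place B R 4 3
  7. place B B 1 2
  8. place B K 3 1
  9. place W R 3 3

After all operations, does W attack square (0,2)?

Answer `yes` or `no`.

Answer: no

Derivation:
Op 1: place BQ@(1,4)
Op 2: place BK@(4,4)
Op 3: place BK@(1,0)
Op 4: place BN@(3,2)
Op 5: remove (4,4)
Op 6: place BR@(4,3)
Op 7: place BB@(1,2)
Op 8: place BK@(3,1)
Op 9: place WR@(3,3)
Per-piece attacks for W:
  WR@(3,3): attacks (3,4) (3,2) (4,3) (2,3) (1,3) (0,3) [ray(0,-1) blocked at (3,2); ray(1,0) blocked at (4,3)]
W attacks (0,2): no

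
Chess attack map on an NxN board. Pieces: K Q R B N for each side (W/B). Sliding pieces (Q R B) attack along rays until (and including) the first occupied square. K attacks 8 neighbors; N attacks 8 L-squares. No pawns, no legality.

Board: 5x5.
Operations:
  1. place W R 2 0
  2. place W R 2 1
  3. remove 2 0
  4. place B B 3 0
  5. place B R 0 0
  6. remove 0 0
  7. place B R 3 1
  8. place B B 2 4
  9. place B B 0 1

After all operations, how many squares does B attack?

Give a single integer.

Op 1: place WR@(2,0)
Op 2: place WR@(2,1)
Op 3: remove (2,0)
Op 4: place BB@(3,0)
Op 5: place BR@(0,0)
Op 6: remove (0,0)
Op 7: place BR@(3,1)
Op 8: place BB@(2,4)
Op 9: place BB@(0,1)
Per-piece attacks for B:
  BB@(0,1): attacks (1,2) (2,3) (3,4) (1,0)
  BB@(2,4): attacks (3,3) (4,2) (1,3) (0,2)
  BB@(3,0): attacks (4,1) (2,1) [ray(-1,1) blocked at (2,1)]
  BR@(3,1): attacks (3,2) (3,3) (3,4) (3,0) (4,1) (2,1) [ray(0,-1) blocked at (3,0); ray(-1,0) blocked at (2,1)]
Union (12 distinct): (0,2) (1,0) (1,2) (1,3) (2,1) (2,3) (3,0) (3,2) (3,3) (3,4) (4,1) (4,2)

Answer: 12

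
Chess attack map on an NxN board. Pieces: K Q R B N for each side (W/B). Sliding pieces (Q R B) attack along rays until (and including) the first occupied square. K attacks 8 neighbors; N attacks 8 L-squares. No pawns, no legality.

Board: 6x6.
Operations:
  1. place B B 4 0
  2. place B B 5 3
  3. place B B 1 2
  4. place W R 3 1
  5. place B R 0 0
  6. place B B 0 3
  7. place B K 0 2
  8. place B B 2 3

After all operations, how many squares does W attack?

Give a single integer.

Op 1: place BB@(4,0)
Op 2: place BB@(5,3)
Op 3: place BB@(1,2)
Op 4: place WR@(3,1)
Op 5: place BR@(0,0)
Op 6: place BB@(0,3)
Op 7: place BK@(0,2)
Op 8: place BB@(2,3)
Per-piece attacks for W:
  WR@(3,1): attacks (3,2) (3,3) (3,4) (3,5) (3,0) (4,1) (5,1) (2,1) (1,1) (0,1)
Union (10 distinct): (0,1) (1,1) (2,1) (3,0) (3,2) (3,3) (3,4) (3,5) (4,1) (5,1)

Answer: 10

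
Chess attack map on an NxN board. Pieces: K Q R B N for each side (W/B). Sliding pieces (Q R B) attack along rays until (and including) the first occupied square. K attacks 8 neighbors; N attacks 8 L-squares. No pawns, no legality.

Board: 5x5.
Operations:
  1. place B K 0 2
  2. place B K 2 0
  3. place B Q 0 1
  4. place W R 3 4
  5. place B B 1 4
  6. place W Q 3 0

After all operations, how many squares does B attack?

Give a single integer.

Op 1: place BK@(0,2)
Op 2: place BK@(2,0)
Op 3: place BQ@(0,1)
Op 4: place WR@(3,4)
Op 5: place BB@(1,4)
Op 6: place WQ@(3,0)
Per-piece attacks for B:
  BQ@(0,1): attacks (0,2) (0,0) (1,1) (2,1) (3,1) (4,1) (1,2) (2,3) (3,4) (1,0) [ray(0,1) blocked at (0,2); ray(1,1) blocked at (3,4)]
  BK@(0,2): attacks (0,3) (0,1) (1,2) (1,3) (1,1)
  BB@(1,4): attacks (2,3) (3,2) (4,1) (0,3)
  BK@(2,0): attacks (2,1) (3,0) (1,0) (3,1) (1,1)
Union (15 distinct): (0,0) (0,1) (0,2) (0,3) (1,0) (1,1) (1,2) (1,3) (2,1) (2,3) (3,0) (3,1) (3,2) (3,4) (4,1)

Answer: 15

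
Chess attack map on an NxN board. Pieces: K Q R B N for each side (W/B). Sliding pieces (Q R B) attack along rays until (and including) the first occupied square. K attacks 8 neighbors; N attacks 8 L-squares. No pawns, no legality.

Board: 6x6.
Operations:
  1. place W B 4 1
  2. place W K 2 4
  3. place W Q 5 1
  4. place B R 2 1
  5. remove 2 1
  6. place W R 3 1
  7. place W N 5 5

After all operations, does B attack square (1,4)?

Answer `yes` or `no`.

Op 1: place WB@(4,1)
Op 2: place WK@(2,4)
Op 3: place WQ@(5,1)
Op 4: place BR@(2,1)
Op 5: remove (2,1)
Op 6: place WR@(3,1)
Op 7: place WN@(5,5)
Per-piece attacks for B:
B attacks (1,4): no

Answer: no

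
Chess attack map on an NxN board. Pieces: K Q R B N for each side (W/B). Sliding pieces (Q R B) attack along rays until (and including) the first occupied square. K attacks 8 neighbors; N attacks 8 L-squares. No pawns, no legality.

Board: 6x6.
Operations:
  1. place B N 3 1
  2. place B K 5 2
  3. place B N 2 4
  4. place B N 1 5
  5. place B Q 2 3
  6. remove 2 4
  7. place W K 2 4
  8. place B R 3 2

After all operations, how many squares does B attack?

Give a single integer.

Op 1: place BN@(3,1)
Op 2: place BK@(5,2)
Op 3: place BN@(2,4)
Op 4: place BN@(1,5)
Op 5: place BQ@(2,3)
Op 6: remove (2,4)
Op 7: place WK@(2,4)
Op 8: place BR@(3,2)
Per-piece attacks for B:
  BN@(1,5): attacks (2,3) (3,4) (0,3)
  BQ@(2,3): attacks (2,4) (2,2) (2,1) (2,0) (3,3) (4,3) (5,3) (1,3) (0,3) (3,4) (4,5) (3,2) (1,4) (0,5) (1,2) (0,1) [ray(0,1) blocked at (2,4); ray(1,-1) blocked at (3,2)]
  BN@(3,1): attacks (4,3) (5,2) (2,3) (1,2) (5,0) (1,0)
  BR@(3,2): attacks (3,3) (3,4) (3,5) (3,1) (4,2) (5,2) (2,2) (1,2) (0,2) [ray(0,-1) blocked at (3,1); ray(1,0) blocked at (5,2)]
  BK@(5,2): attacks (5,3) (5,1) (4,2) (4,3) (4,1)
Union (26 distinct): (0,1) (0,2) (0,3) (0,5) (1,0) (1,2) (1,3) (1,4) (2,0) (2,1) (2,2) (2,3) (2,4) (3,1) (3,2) (3,3) (3,4) (3,5) (4,1) (4,2) (4,3) (4,5) (5,0) (5,1) (5,2) (5,3)

Answer: 26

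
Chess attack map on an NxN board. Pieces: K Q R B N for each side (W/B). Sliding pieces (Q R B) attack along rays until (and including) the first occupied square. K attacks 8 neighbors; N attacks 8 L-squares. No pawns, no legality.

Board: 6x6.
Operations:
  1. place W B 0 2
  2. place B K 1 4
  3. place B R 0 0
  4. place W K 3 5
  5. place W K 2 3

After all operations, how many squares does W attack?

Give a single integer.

Answer: 14

Derivation:
Op 1: place WB@(0,2)
Op 2: place BK@(1,4)
Op 3: place BR@(0,0)
Op 4: place WK@(3,5)
Op 5: place WK@(2,3)
Per-piece attacks for W:
  WB@(0,2): attacks (1,3) (2,4) (3,5) (1,1) (2,0) [ray(1,1) blocked at (3,5)]
  WK@(2,3): attacks (2,4) (2,2) (3,3) (1,3) (3,4) (3,2) (1,4) (1,2)
  WK@(3,5): attacks (3,4) (4,5) (2,5) (4,4) (2,4)
Union (14 distinct): (1,1) (1,2) (1,3) (1,4) (2,0) (2,2) (2,4) (2,5) (3,2) (3,3) (3,4) (3,5) (4,4) (4,5)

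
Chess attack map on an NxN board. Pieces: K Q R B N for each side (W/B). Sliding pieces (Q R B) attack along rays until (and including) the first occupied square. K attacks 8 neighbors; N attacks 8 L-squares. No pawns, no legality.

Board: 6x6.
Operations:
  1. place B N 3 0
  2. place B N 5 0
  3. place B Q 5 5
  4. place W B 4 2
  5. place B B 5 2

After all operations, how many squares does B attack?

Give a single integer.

Op 1: place BN@(3,0)
Op 2: place BN@(5,0)
Op 3: place BQ@(5,5)
Op 4: place WB@(4,2)
Op 5: place BB@(5,2)
Per-piece attacks for B:
  BN@(3,0): attacks (4,2) (5,1) (2,2) (1,1)
  BN@(5,0): attacks (4,2) (3,1)
  BB@(5,2): attacks (4,3) (3,4) (2,5) (4,1) (3,0) [ray(-1,-1) blocked at (3,0)]
  BQ@(5,5): attacks (5,4) (5,3) (5,2) (4,5) (3,5) (2,5) (1,5) (0,5) (4,4) (3,3) (2,2) (1,1) (0,0) [ray(0,-1) blocked at (5,2)]
Union (20 distinct): (0,0) (0,5) (1,1) (1,5) (2,2) (2,5) (3,0) (3,1) (3,3) (3,4) (3,5) (4,1) (4,2) (4,3) (4,4) (4,5) (5,1) (5,2) (5,3) (5,4)

Answer: 20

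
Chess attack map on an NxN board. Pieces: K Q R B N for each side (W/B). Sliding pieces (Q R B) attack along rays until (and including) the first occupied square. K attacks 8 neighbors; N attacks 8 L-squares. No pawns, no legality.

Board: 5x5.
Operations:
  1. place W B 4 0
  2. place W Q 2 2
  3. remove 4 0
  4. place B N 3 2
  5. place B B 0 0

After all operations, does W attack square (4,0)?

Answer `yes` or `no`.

Op 1: place WB@(4,0)
Op 2: place WQ@(2,2)
Op 3: remove (4,0)
Op 4: place BN@(3,2)
Op 5: place BB@(0,0)
Per-piece attacks for W:
  WQ@(2,2): attacks (2,3) (2,4) (2,1) (2,0) (3,2) (1,2) (0,2) (3,3) (4,4) (3,1) (4,0) (1,3) (0,4) (1,1) (0,0) [ray(1,0) blocked at (3,2); ray(-1,-1) blocked at (0,0)]
W attacks (4,0): yes

Answer: yes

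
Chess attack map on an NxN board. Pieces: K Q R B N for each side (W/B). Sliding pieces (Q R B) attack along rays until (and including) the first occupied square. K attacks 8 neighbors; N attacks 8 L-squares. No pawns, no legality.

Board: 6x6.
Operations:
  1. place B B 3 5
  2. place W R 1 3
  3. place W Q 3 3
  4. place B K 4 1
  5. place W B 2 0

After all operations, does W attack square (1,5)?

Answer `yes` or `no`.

Op 1: place BB@(3,5)
Op 2: place WR@(1,3)
Op 3: place WQ@(3,3)
Op 4: place BK@(4,1)
Op 5: place WB@(2,0)
Per-piece attacks for W:
  WR@(1,3): attacks (1,4) (1,5) (1,2) (1,1) (1,0) (2,3) (3,3) (0,3) [ray(1,0) blocked at (3,3)]
  WB@(2,0): attacks (3,1) (4,2) (5,3) (1,1) (0,2)
  WQ@(3,3): attacks (3,4) (3,5) (3,2) (3,1) (3,0) (4,3) (5,3) (2,3) (1,3) (4,4) (5,5) (4,2) (5,1) (2,4) (1,5) (2,2) (1,1) (0,0) [ray(0,1) blocked at (3,5); ray(-1,0) blocked at (1,3)]
W attacks (1,5): yes

Answer: yes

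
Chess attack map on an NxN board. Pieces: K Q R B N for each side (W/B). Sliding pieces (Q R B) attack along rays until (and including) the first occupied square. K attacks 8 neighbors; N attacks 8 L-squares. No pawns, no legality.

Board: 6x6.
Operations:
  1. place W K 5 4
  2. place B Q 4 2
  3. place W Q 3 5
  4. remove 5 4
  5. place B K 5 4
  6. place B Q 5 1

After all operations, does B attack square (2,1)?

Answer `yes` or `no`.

Answer: yes

Derivation:
Op 1: place WK@(5,4)
Op 2: place BQ@(4,2)
Op 3: place WQ@(3,5)
Op 4: remove (5,4)
Op 5: place BK@(5,4)
Op 6: place BQ@(5,1)
Per-piece attacks for B:
  BQ@(4,2): attacks (4,3) (4,4) (4,5) (4,1) (4,0) (5,2) (3,2) (2,2) (1,2) (0,2) (5,3) (5,1) (3,3) (2,4) (1,5) (3,1) (2,0) [ray(1,-1) blocked at (5,1)]
  BQ@(5,1): attacks (5,2) (5,3) (5,4) (5,0) (4,1) (3,1) (2,1) (1,1) (0,1) (4,2) (4,0) [ray(0,1) blocked at (5,4); ray(-1,1) blocked at (4,2)]
  BK@(5,4): attacks (5,5) (5,3) (4,4) (4,5) (4,3)
B attacks (2,1): yes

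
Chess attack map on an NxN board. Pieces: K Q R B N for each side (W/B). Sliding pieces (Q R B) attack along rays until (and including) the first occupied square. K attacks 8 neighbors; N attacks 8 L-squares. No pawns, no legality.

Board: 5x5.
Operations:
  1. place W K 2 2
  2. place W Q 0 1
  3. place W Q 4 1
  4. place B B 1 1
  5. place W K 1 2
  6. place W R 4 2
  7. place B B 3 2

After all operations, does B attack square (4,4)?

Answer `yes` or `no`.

Answer: no

Derivation:
Op 1: place WK@(2,2)
Op 2: place WQ@(0,1)
Op 3: place WQ@(4,1)
Op 4: place BB@(1,1)
Op 5: place WK@(1,2)
Op 6: place WR@(4,2)
Op 7: place BB@(3,2)
Per-piece attacks for B:
  BB@(1,1): attacks (2,2) (2,0) (0,2) (0,0) [ray(1,1) blocked at (2,2)]
  BB@(3,2): attacks (4,3) (4,1) (2,3) (1,4) (2,1) (1,0) [ray(1,-1) blocked at (4,1)]
B attacks (4,4): no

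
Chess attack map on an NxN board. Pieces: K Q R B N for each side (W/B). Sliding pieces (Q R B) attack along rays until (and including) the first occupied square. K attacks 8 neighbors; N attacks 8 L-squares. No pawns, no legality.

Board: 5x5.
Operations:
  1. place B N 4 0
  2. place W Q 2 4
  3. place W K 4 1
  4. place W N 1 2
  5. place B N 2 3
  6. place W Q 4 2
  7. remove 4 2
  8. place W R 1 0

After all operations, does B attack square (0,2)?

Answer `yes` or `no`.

Answer: yes

Derivation:
Op 1: place BN@(4,0)
Op 2: place WQ@(2,4)
Op 3: place WK@(4,1)
Op 4: place WN@(1,2)
Op 5: place BN@(2,3)
Op 6: place WQ@(4,2)
Op 7: remove (4,2)
Op 8: place WR@(1,0)
Per-piece attacks for B:
  BN@(2,3): attacks (4,4) (0,4) (3,1) (4,2) (1,1) (0,2)
  BN@(4,0): attacks (3,2) (2,1)
B attacks (0,2): yes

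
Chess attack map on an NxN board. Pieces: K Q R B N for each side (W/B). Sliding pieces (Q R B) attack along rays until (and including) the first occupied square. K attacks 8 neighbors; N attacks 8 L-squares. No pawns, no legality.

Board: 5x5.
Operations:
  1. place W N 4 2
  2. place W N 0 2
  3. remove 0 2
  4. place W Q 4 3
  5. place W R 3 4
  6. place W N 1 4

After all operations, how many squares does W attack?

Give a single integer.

Answer: 16

Derivation:
Op 1: place WN@(4,2)
Op 2: place WN@(0,2)
Op 3: remove (0,2)
Op 4: place WQ@(4,3)
Op 5: place WR@(3,4)
Op 6: place WN@(1,4)
Per-piece attacks for W:
  WN@(1,4): attacks (2,2) (3,3) (0,2)
  WR@(3,4): attacks (3,3) (3,2) (3,1) (3,0) (4,4) (2,4) (1,4) [ray(-1,0) blocked at (1,4)]
  WN@(4,2): attacks (3,4) (2,3) (3,0) (2,1)
  WQ@(4,3): attacks (4,4) (4,2) (3,3) (2,3) (1,3) (0,3) (3,4) (3,2) (2,1) (1,0) [ray(0,-1) blocked at (4,2); ray(-1,1) blocked at (3,4)]
Union (16 distinct): (0,2) (0,3) (1,0) (1,3) (1,4) (2,1) (2,2) (2,3) (2,4) (3,0) (3,1) (3,2) (3,3) (3,4) (4,2) (4,4)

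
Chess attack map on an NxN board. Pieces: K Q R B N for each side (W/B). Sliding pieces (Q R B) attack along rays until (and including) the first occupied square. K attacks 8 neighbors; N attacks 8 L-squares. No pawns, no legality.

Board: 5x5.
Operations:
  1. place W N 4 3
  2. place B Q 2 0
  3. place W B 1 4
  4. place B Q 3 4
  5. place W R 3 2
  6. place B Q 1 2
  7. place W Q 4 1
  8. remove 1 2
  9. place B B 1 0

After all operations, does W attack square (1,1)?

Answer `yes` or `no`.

Answer: yes

Derivation:
Op 1: place WN@(4,3)
Op 2: place BQ@(2,0)
Op 3: place WB@(1,4)
Op 4: place BQ@(3,4)
Op 5: place WR@(3,2)
Op 6: place BQ@(1,2)
Op 7: place WQ@(4,1)
Op 8: remove (1,2)
Op 9: place BB@(1,0)
Per-piece attacks for W:
  WB@(1,4): attacks (2,3) (3,2) (0,3) [ray(1,-1) blocked at (3,2)]
  WR@(3,2): attacks (3,3) (3,4) (3,1) (3,0) (4,2) (2,2) (1,2) (0,2) [ray(0,1) blocked at (3,4)]
  WQ@(4,1): attacks (4,2) (4,3) (4,0) (3,1) (2,1) (1,1) (0,1) (3,2) (3,0) [ray(0,1) blocked at (4,3); ray(-1,1) blocked at (3,2)]
  WN@(4,3): attacks (2,4) (3,1) (2,2)
W attacks (1,1): yes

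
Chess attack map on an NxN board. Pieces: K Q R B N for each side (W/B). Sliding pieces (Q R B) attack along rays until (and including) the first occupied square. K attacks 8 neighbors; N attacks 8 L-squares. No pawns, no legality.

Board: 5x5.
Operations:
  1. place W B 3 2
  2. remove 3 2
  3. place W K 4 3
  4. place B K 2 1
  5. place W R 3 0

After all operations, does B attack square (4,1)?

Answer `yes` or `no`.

Answer: no

Derivation:
Op 1: place WB@(3,2)
Op 2: remove (3,2)
Op 3: place WK@(4,3)
Op 4: place BK@(2,1)
Op 5: place WR@(3,0)
Per-piece attacks for B:
  BK@(2,1): attacks (2,2) (2,0) (3,1) (1,1) (3,2) (3,0) (1,2) (1,0)
B attacks (4,1): no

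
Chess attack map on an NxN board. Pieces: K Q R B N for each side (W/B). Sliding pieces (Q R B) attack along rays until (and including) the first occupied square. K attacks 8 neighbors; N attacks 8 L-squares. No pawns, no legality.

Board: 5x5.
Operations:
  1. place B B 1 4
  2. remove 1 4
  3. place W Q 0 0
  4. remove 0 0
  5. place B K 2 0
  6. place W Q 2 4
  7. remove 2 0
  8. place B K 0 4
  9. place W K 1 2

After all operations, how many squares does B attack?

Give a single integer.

Answer: 3

Derivation:
Op 1: place BB@(1,4)
Op 2: remove (1,4)
Op 3: place WQ@(0,0)
Op 4: remove (0,0)
Op 5: place BK@(2,0)
Op 6: place WQ@(2,4)
Op 7: remove (2,0)
Op 8: place BK@(0,4)
Op 9: place WK@(1,2)
Per-piece attacks for B:
  BK@(0,4): attacks (0,3) (1,4) (1,3)
Union (3 distinct): (0,3) (1,3) (1,4)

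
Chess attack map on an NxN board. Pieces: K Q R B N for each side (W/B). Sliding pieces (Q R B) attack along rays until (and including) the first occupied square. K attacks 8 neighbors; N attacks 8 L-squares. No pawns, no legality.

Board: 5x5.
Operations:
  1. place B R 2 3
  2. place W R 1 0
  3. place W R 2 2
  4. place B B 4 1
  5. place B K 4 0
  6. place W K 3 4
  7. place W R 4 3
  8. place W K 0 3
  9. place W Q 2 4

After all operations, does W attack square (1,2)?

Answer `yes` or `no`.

Op 1: place BR@(2,3)
Op 2: place WR@(1,0)
Op 3: place WR@(2,2)
Op 4: place BB@(4,1)
Op 5: place BK@(4,0)
Op 6: place WK@(3,4)
Op 7: place WR@(4,3)
Op 8: place WK@(0,3)
Op 9: place WQ@(2,4)
Per-piece attacks for W:
  WK@(0,3): attacks (0,4) (0,2) (1,3) (1,4) (1,2)
  WR@(1,0): attacks (1,1) (1,2) (1,3) (1,4) (2,0) (3,0) (4,0) (0,0) [ray(1,0) blocked at (4,0)]
  WR@(2,2): attacks (2,3) (2,1) (2,0) (3,2) (4,2) (1,2) (0,2) [ray(0,1) blocked at (2,3)]
  WQ@(2,4): attacks (2,3) (3,4) (1,4) (0,4) (3,3) (4,2) (1,3) (0,2) [ray(0,-1) blocked at (2,3); ray(1,0) blocked at (3,4)]
  WK@(3,4): attacks (3,3) (4,4) (2,4) (4,3) (2,3)
  WR@(4,3): attacks (4,4) (4,2) (4,1) (3,3) (2,3) [ray(0,-1) blocked at (4,1); ray(-1,0) blocked at (2,3)]
W attacks (1,2): yes

Answer: yes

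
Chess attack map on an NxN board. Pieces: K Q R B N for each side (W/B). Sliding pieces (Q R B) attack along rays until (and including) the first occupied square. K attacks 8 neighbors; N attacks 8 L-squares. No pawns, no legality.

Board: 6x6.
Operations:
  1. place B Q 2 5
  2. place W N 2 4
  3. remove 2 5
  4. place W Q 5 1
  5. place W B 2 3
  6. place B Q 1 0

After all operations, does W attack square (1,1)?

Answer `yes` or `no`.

Answer: yes

Derivation:
Op 1: place BQ@(2,5)
Op 2: place WN@(2,4)
Op 3: remove (2,5)
Op 4: place WQ@(5,1)
Op 5: place WB@(2,3)
Op 6: place BQ@(1,0)
Per-piece attacks for W:
  WB@(2,3): attacks (3,4) (4,5) (3,2) (4,1) (5,0) (1,4) (0,5) (1,2) (0,1)
  WN@(2,4): attacks (4,5) (0,5) (3,2) (4,3) (1,2) (0,3)
  WQ@(5,1): attacks (5,2) (5,3) (5,4) (5,5) (5,0) (4,1) (3,1) (2,1) (1,1) (0,1) (4,2) (3,3) (2,4) (4,0) [ray(-1,1) blocked at (2,4)]
W attacks (1,1): yes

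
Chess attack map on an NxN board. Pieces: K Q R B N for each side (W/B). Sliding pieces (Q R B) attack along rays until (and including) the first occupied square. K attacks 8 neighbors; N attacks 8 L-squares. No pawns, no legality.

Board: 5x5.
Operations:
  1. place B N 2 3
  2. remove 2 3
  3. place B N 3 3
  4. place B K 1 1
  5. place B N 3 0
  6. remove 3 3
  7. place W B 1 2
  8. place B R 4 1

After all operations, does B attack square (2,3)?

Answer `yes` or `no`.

Op 1: place BN@(2,3)
Op 2: remove (2,3)
Op 3: place BN@(3,3)
Op 4: place BK@(1,1)
Op 5: place BN@(3,0)
Op 6: remove (3,3)
Op 7: place WB@(1,2)
Op 8: place BR@(4,1)
Per-piece attacks for B:
  BK@(1,1): attacks (1,2) (1,0) (2,1) (0,1) (2,2) (2,0) (0,2) (0,0)
  BN@(3,0): attacks (4,2) (2,2) (1,1)
  BR@(4,1): attacks (4,2) (4,3) (4,4) (4,0) (3,1) (2,1) (1,1) [ray(-1,0) blocked at (1,1)]
B attacks (2,3): no

Answer: no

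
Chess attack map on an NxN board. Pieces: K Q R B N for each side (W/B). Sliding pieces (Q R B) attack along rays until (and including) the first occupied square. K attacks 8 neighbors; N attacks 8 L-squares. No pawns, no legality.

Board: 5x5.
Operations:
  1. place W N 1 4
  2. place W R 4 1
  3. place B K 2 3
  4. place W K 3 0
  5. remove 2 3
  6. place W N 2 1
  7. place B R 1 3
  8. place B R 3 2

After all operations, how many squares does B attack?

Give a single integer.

Op 1: place WN@(1,4)
Op 2: place WR@(4,1)
Op 3: place BK@(2,3)
Op 4: place WK@(3,0)
Op 5: remove (2,3)
Op 6: place WN@(2,1)
Op 7: place BR@(1,3)
Op 8: place BR@(3,2)
Per-piece attacks for B:
  BR@(1,3): attacks (1,4) (1,2) (1,1) (1,0) (2,3) (3,3) (4,3) (0,3) [ray(0,1) blocked at (1,4)]
  BR@(3,2): attacks (3,3) (3,4) (3,1) (3,0) (4,2) (2,2) (1,2) (0,2) [ray(0,-1) blocked at (3,0)]
Union (14 distinct): (0,2) (0,3) (1,0) (1,1) (1,2) (1,4) (2,2) (2,3) (3,0) (3,1) (3,3) (3,4) (4,2) (4,3)

Answer: 14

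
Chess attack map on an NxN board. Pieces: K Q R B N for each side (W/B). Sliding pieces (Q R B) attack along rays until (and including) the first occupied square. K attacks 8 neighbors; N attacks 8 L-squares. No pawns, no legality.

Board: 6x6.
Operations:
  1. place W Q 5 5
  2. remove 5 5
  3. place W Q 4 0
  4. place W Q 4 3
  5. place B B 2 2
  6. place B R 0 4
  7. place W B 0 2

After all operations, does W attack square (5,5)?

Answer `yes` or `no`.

Answer: no

Derivation:
Op 1: place WQ@(5,5)
Op 2: remove (5,5)
Op 3: place WQ@(4,0)
Op 4: place WQ@(4,3)
Op 5: place BB@(2,2)
Op 6: place BR@(0,4)
Op 7: place WB@(0,2)
Per-piece attacks for W:
  WB@(0,2): attacks (1,3) (2,4) (3,5) (1,1) (2,0)
  WQ@(4,0): attacks (4,1) (4,2) (4,3) (5,0) (3,0) (2,0) (1,0) (0,0) (5,1) (3,1) (2,2) [ray(0,1) blocked at (4,3); ray(-1,1) blocked at (2,2)]
  WQ@(4,3): attacks (4,4) (4,5) (4,2) (4,1) (4,0) (5,3) (3,3) (2,3) (1,3) (0,3) (5,4) (5,2) (3,4) (2,5) (3,2) (2,1) (1,0) [ray(0,-1) blocked at (4,0)]
W attacks (5,5): no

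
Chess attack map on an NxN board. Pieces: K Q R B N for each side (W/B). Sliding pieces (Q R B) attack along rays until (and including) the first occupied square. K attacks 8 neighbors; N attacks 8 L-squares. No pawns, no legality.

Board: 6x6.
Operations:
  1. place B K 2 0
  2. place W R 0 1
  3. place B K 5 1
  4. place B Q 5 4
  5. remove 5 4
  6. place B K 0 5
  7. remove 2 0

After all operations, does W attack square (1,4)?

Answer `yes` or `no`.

Op 1: place BK@(2,0)
Op 2: place WR@(0,1)
Op 3: place BK@(5,1)
Op 4: place BQ@(5,4)
Op 5: remove (5,4)
Op 6: place BK@(0,5)
Op 7: remove (2,0)
Per-piece attacks for W:
  WR@(0,1): attacks (0,2) (0,3) (0,4) (0,5) (0,0) (1,1) (2,1) (3,1) (4,1) (5,1) [ray(0,1) blocked at (0,5); ray(1,0) blocked at (5,1)]
W attacks (1,4): no

Answer: no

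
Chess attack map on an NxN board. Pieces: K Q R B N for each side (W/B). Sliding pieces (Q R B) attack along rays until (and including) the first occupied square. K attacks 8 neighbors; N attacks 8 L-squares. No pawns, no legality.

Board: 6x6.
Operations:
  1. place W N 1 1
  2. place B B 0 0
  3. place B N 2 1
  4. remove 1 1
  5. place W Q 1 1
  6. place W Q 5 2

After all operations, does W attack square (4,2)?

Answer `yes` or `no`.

Answer: yes

Derivation:
Op 1: place WN@(1,1)
Op 2: place BB@(0,0)
Op 3: place BN@(2,1)
Op 4: remove (1,1)
Op 5: place WQ@(1,1)
Op 6: place WQ@(5,2)
Per-piece attacks for W:
  WQ@(1,1): attacks (1,2) (1,3) (1,4) (1,5) (1,0) (2,1) (0,1) (2,2) (3,3) (4,4) (5,5) (2,0) (0,2) (0,0) [ray(1,0) blocked at (2,1); ray(-1,-1) blocked at (0,0)]
  WQ@(5,2): attacks (5,3) (5,4) (5,5) (5,1) (5,0) (4,2) (3,2) (2,2) (1,2) (0,2) (4,3) (3,4) (2,5) (4,1) (3,0)
W attacks (4,2): yes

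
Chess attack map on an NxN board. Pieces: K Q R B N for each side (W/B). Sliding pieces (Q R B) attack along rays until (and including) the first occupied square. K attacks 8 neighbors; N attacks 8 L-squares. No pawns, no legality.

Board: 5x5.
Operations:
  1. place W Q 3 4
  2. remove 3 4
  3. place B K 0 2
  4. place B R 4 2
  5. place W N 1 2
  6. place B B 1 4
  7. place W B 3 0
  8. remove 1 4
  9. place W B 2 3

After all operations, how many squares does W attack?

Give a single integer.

Op 1: place WQ@(3,4)
Op 2: remove (3,4)
Op 3: place BK@(0,2)
Op 4: place BR@(4,2)
Op 5: place WN@(1,2)
Op 6: place BB@(1,4)
Op 7: place WB@(3,0)
Op 8: remove (1,4)
Op 9: place WB@(2,3)
Per-piece attacks for W:
  WN@(1,2): attacks (2,4) (3,3) (0,4) (2,0) (3,1) (0,0)
  WB@(2,3): attacks (3,4) (3,2) (4,1) (1,4) (1,2) [ray(-1,-1) blocked at (1,2)]
  WB@(3,0): attacks (4,1) (2,1) (1,2) [ray(-1,1) blocked at (1,2)]
Union (12 distinct): (0,0) (0,4) (1,2) (1,4) (2,0) (2,1) (2,4) (3,1) (3,2) (3,3) (3,4) (4,1)

Answer: 12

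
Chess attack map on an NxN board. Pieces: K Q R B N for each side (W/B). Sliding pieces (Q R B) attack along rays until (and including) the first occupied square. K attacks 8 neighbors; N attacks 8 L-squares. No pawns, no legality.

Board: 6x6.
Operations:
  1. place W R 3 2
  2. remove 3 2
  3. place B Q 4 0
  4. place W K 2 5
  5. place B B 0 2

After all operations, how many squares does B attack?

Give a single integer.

Op 1: place WR@(3,2)
Op 2: remove (3,2)
Op 3: place BQ@(4,0)
Op 4: place WK@(2,5)
Op 5: place BB@(0,2)
Per-piece attacks for B:
  BB@(0,2): attacks (1,3) (2,4) (3,5) (1,1) (2,0)
  BQ@(4,0): attacks (4,1) (4,2) (4,3) (4,4) (4,5) (5,0) (3,0) (2,0) (1,0) (0,0) (5,1) (3,1) (2,2) (1,3) (0,4)
Union (18 distinct): (0,0) (0,4) (1,0) (1,1) (1,3) (2,0) (2,2) (2,4) (3,0) (3,1) (3,5) (4,1) (4,2) (4,3) (4,4) (4,5) (5,0) (5,1)

Answer: 18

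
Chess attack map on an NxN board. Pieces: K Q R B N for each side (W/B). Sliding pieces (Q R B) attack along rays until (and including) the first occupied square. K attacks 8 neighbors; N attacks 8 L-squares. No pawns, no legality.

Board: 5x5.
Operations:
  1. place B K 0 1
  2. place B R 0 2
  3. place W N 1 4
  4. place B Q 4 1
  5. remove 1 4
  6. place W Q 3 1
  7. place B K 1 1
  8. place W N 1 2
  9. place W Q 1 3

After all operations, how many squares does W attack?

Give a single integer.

Op 1: place BK@(0,1)
Op 2: place BR@(0,2)
Op 3: place WN@(1,4)
Op 4: place BQ@(4,1)
Op 5: remove (1,4)
Op 6: place WQ@(3,1)
Op 7: place BK@(1,1)
Op 8: place WN@(1,2)
Op 9: place WQ@(1,3)
Per-piece attacks for W:
  WN@(1,2): attacks (2,4) (3,3) (0,4) (2,0) (3,1) (0,0)
  WQ@(1,3): attacks (1,4) (1,2) (2,3) (3,3) (4,3) (0,3) (2,4) (2,2) (3,1) (0,4) (0,2) [ray(0,-1) blocked at (1,2); ray(1,-1) blocked at (3,1); ray(-1,-1) blocked at (0,2)]
  WQ@(3,1): attacks (3,2) (3,3) (3,4) (3,0) (4,1) (2,1) (1,1) (4,2) (4,0) (2,2) (1,3) (2,0) [ray(1,0) blocked at (4,1); ray(-1,0) blocked at (1,1); ray(-1,1) blocked at (1,3)]
Union (22 distinct): (0,0) (0,2) (0,3) (0,4) (1,1) (1,2) (1,3) (1,4) (2,0) (2,1) (2,2) (2,3) (2,4) (3,0) (3,1) (3,2) (3,3) (3,4) (4,0) (4,1) (4,2) (4,3)

Answer: 22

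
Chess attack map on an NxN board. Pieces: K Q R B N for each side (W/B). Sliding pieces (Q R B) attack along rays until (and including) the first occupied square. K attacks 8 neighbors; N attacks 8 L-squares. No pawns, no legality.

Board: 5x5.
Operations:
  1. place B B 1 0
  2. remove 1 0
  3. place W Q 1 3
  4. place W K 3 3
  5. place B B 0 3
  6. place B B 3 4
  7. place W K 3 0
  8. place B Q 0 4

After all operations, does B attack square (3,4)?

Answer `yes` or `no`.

Op 1: place BB@(1,0)
Op 2: remove (1,0)
Op 3: place WQ@(1,3)
Op 4: place WK@(3,3)
Op 5: place BB@(0,3)
Op 6: place BB@(3,4)
Op 7: place WK@(3,0)
Op 8: place BQ@(0,4)
Per-piece attacks for B:
  BB@(0,3): attacks (1,4) (1,2) (2,1) (3,0) [ray(1,-1) blocked at (3,0)]
  BQ@(0,4): attacks (0,3) (1,4) (2,4) (3,4) (1,3) [ray(0,-1) blocked at (0,3); ray(1,0) blocked at (3,4); ray(1,-1) blocked at (1,3)]
  BB@(3,4): attacks (4,3) (2,3) (1,2) (0,1)
B attacks (3,4): yes

Answer: yes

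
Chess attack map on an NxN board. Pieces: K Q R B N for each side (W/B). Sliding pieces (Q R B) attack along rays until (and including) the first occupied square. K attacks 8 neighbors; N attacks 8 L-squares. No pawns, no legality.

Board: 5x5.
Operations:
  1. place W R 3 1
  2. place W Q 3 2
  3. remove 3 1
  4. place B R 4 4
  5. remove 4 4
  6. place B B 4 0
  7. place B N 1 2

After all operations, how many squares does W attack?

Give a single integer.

Answer: 13

Derivation:
Op 1: place WR@(3,1)
Op 2: place WQ@(3,2)
Op 3: remove (3,1)
Op 4: place BR@(4,4)
Op 5: remove (4,4)
Op 6: place BB@(4,0)
Op 7: place BN@(1,2)
Per-piece attacks for W:
  WQ@(3,2): attacks (3,3) (3,4) (3,1) (3,0) (4,2) (2,2) (1,2) (4,3) (4,1) (2,3) (1,4) (2,1) (1,0) [ray(-1,0) blocked at (1,2)]
Union (13 distinct): (1,0) (1,2) (1,4) (2,1) (2,2) (2,3) (3,0) (3,1) (3,3) (3,4) (4,1) (4,2) (4,3)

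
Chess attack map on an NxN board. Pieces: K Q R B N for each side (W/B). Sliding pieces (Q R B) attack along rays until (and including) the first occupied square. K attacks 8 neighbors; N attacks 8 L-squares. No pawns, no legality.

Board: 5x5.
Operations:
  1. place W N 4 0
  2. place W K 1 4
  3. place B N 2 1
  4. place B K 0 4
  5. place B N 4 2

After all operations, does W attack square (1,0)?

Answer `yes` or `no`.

Answer: no

Derivation:
Op 1: place WN@(4,0)
Op 2: place WK@(1,4)
Op 3: place BN@(2,1)
Op 4: place BK@(0,4)
Op 5: place BN@(4,2)
Per-piece attacks for W:
  WK@(1,4): attacks (1,3) (2,4) (0,4) (2,3) (0,3)
  WN@(4,0): attacks (3,2) (2,1)
W attacks (1,0): no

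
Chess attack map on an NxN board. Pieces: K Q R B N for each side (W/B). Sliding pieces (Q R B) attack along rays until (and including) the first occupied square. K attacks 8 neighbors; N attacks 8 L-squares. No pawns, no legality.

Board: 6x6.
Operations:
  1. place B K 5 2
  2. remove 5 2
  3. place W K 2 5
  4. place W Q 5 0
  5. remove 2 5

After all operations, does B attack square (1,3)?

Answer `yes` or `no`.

Answer: no

Derivation:
Op 1: place BK@(5,2)
Op 2: remove (5,2)
Op 3: place WK@(2,5)
Op 4: place WQ@(5,0)
Op 5: remove (2,5)
Per-piece attacks for B:
B attacks (1,3): no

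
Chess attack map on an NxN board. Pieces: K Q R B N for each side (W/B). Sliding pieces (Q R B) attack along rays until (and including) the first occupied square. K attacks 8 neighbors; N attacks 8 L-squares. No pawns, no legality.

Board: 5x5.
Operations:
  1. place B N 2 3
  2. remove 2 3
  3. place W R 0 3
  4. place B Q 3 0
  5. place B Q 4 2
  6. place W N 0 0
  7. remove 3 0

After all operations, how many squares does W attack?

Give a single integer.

Op 1: place BN@(2,3)
Op 2: remove (2,3)
Op 3: place WR@(0,3)
Op 4: place BQ@(3,0)
Op 5: place BQ@(4,2)
Op 6: place WN@(0,0)
Op 7: remove (3,0)
Per-piece attacks for W:
  WN@(0,0): attacks (1,2) (2,1)
  WR@(0,3): attacks (0,4) (0,2) (0,1) (0,0) (1,3) (2,3) (3,3) (4,3) [ray(0,-1) blocked at (0,0)]
Union (10 distinct): (0,0) (0,1) (0,2) (0,4) (1,2) (1,3) (2,1) (2,3) (3,3) (4,3)

Answer: 10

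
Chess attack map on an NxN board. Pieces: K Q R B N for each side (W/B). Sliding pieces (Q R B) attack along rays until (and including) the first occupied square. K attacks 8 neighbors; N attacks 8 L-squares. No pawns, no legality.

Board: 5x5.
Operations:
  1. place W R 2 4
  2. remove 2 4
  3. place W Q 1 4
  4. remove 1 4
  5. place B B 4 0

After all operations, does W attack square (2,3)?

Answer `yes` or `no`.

Answer: no

Derivation:
Op 1: place WR@(2,4)
Op 2: remove (2,4)
Op 3: place WQ@(1,4)
Op 4: remove (1,4)
Op 5: place BB@(4,0)
Per-piece attacks for W:
W attacks (2,3): no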